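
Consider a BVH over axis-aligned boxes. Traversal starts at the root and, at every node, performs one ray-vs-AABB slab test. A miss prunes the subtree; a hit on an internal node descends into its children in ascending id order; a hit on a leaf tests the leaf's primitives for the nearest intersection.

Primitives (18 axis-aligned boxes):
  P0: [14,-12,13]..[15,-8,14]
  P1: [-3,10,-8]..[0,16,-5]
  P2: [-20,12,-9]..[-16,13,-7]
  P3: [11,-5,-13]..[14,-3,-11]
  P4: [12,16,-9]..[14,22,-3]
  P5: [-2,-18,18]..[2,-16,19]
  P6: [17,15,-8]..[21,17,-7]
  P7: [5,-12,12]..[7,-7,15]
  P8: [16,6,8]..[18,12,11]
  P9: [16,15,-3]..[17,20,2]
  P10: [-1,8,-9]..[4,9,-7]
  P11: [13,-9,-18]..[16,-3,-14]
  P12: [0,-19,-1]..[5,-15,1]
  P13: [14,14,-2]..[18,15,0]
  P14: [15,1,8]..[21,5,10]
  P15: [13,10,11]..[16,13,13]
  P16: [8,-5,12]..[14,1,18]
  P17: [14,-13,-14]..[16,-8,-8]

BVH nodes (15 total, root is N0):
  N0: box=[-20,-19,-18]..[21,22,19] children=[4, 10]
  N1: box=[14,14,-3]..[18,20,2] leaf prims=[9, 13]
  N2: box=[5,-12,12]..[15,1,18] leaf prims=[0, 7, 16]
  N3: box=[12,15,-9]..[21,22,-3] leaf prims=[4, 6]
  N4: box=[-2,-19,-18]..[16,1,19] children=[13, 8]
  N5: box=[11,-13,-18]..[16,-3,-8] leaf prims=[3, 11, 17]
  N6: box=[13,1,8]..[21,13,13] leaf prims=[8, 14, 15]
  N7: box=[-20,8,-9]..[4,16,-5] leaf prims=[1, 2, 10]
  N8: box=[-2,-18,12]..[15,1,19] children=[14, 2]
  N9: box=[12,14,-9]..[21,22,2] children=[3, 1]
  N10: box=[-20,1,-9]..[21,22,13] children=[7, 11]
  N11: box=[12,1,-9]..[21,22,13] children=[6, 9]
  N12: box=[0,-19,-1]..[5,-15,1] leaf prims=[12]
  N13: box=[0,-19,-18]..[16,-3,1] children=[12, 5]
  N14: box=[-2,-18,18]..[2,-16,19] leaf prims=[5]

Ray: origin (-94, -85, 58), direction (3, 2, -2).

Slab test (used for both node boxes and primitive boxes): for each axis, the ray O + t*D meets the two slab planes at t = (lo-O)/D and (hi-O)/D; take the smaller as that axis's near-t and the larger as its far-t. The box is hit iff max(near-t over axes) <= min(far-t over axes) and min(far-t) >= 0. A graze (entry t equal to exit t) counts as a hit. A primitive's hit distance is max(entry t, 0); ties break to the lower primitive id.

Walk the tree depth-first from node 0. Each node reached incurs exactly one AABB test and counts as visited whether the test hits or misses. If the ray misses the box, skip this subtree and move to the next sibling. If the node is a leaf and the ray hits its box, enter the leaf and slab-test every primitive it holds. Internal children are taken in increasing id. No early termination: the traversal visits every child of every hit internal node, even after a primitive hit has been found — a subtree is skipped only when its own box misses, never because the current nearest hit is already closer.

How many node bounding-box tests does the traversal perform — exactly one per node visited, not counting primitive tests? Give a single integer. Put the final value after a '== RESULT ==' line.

Walk:
N0 x:[74/3,115/3] y:[33,107/2] z:[39/2,38] -> hit [33,38], descend [4, 10]
  N4 x:[92/3,110/3] y:[33,43] z:[39/2,38] -> hit [33,110/3], descend [8, 13]
    N8 x:[92/3,109/3] y:[67/2,43] z:[39/2,23] -> miss, prune
    N13 x:[94/3,110/3] y:[33,41] z:[57/2,38] -> hit [33,110/3], descend [5, 12]
      N5 x:[35,110/3] y:[36,41] z:[33,38] -> hit [36,110/3] leaf, test {P3(miss), P11(miss), P17@t=36}
      N12 x:[94/3,33] y:[33,35] z:[57/2,59/2] -> miss, prune
  N10 x:[74/3,115/3] y:[43,107/2] z:[45/2,67/2] -> miss, prune

Summary -> nodes [0, 4, 8, 13, 5, 12, 10]; box-tests=7; leaf-entries=1; first=P17

== RESULT ==
7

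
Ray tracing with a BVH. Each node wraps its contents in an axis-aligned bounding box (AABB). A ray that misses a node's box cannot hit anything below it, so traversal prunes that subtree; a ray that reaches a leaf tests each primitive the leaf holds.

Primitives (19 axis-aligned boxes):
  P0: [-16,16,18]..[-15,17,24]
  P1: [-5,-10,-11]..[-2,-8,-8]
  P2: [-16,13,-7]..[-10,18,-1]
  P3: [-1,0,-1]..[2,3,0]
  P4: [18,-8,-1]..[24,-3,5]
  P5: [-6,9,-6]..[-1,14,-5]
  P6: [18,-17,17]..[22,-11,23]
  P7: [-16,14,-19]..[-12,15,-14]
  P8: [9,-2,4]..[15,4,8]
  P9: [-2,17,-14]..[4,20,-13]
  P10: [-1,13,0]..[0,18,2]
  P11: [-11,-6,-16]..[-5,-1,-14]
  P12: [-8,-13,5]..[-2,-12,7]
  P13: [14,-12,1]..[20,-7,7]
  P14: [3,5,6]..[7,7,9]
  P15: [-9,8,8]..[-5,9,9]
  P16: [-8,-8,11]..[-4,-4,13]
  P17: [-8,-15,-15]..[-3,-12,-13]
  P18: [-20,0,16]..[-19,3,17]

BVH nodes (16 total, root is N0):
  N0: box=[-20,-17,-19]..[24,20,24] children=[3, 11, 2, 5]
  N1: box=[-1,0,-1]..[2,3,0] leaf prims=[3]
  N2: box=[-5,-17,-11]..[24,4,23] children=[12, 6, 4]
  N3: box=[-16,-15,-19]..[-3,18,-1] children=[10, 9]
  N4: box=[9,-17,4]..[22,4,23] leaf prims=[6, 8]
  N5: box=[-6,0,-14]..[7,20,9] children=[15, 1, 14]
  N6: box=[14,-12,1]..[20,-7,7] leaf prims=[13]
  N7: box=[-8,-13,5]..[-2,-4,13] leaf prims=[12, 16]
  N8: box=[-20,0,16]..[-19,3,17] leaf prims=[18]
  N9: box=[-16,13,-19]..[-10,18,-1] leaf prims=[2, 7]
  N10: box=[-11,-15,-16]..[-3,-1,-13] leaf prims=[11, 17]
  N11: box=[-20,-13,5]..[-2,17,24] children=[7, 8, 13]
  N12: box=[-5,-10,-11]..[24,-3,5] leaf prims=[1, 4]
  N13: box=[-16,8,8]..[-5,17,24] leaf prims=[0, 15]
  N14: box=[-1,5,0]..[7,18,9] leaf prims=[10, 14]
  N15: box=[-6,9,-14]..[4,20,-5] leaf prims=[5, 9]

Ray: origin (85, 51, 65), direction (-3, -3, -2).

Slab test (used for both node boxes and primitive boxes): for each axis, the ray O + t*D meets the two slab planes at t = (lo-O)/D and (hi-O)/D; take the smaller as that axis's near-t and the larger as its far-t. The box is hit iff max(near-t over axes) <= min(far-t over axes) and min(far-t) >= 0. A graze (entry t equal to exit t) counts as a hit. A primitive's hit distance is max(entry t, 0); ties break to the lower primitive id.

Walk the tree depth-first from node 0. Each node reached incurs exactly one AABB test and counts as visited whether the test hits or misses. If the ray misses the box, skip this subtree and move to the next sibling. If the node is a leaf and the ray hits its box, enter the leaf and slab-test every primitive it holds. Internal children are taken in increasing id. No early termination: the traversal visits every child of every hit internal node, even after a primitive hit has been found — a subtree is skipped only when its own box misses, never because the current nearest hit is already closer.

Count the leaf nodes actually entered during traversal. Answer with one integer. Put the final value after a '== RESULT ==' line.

Walk:
N0 x:[61/3,35] y:[31/3,68/3] z:[41/2,42] -> hit [41/2,68/3], descend [2, 3, 5, 11]
  N2 x:[61/3,30] y:[47/3,68/3] z:[21,38] -> hit [21,68/3], descend [4, 6, 12]
    N4 x:[21,76/3] y:[47/3,68/3] z:[21,61/2] -> hit [21,68/3] leaf, test {P6@t=21, P8(miss)}
    N6 x:[65/3,71/3] y:[58/3,21] z:[29,32] -> miss, prune
    N12 x:[61/3,30] y:[18,61/3] z:[30,38] -> miss, prune
  N3 x:[88/3,101/3] y:[11,22] z:[33,42] -> miss, prune
  N5 x:[26,91/3] y:[31/3,17] z:[28,79/2] -> miss, prune
  N11 x:[29,35] y:[34/3,64/3] z:[41/2,30] -> miss, prune

Visited [0, 2, 4, 6, 12, 3, 5, 11]. Tests: 8 box, 1 leaf. Nearest: P6.

== RESULT ==
1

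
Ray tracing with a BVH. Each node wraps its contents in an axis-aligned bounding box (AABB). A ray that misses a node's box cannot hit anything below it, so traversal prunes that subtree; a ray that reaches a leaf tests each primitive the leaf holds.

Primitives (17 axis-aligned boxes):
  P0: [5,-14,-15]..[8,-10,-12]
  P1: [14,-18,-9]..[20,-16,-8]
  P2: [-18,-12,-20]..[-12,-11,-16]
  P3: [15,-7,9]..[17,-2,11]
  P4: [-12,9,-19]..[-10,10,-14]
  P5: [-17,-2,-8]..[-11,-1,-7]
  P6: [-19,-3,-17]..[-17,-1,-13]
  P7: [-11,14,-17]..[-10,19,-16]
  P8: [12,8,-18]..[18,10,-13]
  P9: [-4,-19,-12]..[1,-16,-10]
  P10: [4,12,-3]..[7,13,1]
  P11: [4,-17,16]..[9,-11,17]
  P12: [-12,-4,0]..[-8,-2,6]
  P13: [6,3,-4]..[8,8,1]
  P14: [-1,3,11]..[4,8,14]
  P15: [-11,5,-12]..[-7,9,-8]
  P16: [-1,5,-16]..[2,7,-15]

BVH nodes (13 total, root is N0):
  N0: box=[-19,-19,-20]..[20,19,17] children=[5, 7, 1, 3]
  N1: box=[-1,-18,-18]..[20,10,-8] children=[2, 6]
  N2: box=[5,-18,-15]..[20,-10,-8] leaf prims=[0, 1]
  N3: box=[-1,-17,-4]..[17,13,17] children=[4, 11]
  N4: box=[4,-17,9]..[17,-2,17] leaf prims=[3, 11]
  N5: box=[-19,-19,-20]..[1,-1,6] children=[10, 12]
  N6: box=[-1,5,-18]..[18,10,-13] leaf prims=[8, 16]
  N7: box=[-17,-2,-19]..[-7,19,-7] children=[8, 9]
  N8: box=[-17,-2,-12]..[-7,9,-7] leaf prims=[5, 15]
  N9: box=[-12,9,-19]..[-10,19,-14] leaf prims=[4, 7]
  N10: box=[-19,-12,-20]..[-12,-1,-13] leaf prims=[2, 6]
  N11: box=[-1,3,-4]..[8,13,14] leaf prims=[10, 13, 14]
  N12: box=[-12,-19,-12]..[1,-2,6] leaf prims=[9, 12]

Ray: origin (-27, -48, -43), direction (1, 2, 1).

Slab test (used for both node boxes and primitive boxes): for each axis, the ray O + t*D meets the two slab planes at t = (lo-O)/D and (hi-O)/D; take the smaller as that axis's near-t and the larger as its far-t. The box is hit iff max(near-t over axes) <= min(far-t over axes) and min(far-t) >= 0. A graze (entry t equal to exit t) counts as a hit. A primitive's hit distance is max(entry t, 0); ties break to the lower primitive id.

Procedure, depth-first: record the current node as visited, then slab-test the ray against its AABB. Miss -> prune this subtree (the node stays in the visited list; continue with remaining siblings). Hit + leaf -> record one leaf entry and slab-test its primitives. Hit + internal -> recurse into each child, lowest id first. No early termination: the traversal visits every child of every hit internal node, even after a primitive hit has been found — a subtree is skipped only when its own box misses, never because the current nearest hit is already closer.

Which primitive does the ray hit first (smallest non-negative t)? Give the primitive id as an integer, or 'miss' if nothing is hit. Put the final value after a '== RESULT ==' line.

Traverse from the root:
N0 x:[8,47] y:[29/2,67/2] z:[23,60] -> hit [23,67/2], descend [1, 3, 5, 7]
  N1 x:[26,47] y:[15,29] z:[25,35] -> hit [26,29], descend [2, 6]
    N2 x:[32,47] y:[15,19] z:[28,35] -> miss, prune
    N6 x:[26,45] y:[53/2,29] z:[25,30] -> hit [53/2,29] leaf, test {P8(miss), P16@t=27}
  N3 x:[26,44] y:[31/2,61/2] z:[39,60] -> miss, prune
  N5 x:[8,28] y:[29/2,47/2] z:[23,49] -> hit [23,47/2], descend [10, 12]
    N10 x:[8,15] y:[18,47/2] z:[23,30] -> miss, prune
    N12 x:[15,28] y:[29/2,23] z:[31,49] -> miss, prune
  N7 x:[10,20] y:[23,67/2] z:[24,36] -> miss, prune

Visited [0, 1, 2, 6, 3, 5, 10, 12, 7]. Tests: 9 box, 1 leaf. Nearest: P16.

== RESULT ==
16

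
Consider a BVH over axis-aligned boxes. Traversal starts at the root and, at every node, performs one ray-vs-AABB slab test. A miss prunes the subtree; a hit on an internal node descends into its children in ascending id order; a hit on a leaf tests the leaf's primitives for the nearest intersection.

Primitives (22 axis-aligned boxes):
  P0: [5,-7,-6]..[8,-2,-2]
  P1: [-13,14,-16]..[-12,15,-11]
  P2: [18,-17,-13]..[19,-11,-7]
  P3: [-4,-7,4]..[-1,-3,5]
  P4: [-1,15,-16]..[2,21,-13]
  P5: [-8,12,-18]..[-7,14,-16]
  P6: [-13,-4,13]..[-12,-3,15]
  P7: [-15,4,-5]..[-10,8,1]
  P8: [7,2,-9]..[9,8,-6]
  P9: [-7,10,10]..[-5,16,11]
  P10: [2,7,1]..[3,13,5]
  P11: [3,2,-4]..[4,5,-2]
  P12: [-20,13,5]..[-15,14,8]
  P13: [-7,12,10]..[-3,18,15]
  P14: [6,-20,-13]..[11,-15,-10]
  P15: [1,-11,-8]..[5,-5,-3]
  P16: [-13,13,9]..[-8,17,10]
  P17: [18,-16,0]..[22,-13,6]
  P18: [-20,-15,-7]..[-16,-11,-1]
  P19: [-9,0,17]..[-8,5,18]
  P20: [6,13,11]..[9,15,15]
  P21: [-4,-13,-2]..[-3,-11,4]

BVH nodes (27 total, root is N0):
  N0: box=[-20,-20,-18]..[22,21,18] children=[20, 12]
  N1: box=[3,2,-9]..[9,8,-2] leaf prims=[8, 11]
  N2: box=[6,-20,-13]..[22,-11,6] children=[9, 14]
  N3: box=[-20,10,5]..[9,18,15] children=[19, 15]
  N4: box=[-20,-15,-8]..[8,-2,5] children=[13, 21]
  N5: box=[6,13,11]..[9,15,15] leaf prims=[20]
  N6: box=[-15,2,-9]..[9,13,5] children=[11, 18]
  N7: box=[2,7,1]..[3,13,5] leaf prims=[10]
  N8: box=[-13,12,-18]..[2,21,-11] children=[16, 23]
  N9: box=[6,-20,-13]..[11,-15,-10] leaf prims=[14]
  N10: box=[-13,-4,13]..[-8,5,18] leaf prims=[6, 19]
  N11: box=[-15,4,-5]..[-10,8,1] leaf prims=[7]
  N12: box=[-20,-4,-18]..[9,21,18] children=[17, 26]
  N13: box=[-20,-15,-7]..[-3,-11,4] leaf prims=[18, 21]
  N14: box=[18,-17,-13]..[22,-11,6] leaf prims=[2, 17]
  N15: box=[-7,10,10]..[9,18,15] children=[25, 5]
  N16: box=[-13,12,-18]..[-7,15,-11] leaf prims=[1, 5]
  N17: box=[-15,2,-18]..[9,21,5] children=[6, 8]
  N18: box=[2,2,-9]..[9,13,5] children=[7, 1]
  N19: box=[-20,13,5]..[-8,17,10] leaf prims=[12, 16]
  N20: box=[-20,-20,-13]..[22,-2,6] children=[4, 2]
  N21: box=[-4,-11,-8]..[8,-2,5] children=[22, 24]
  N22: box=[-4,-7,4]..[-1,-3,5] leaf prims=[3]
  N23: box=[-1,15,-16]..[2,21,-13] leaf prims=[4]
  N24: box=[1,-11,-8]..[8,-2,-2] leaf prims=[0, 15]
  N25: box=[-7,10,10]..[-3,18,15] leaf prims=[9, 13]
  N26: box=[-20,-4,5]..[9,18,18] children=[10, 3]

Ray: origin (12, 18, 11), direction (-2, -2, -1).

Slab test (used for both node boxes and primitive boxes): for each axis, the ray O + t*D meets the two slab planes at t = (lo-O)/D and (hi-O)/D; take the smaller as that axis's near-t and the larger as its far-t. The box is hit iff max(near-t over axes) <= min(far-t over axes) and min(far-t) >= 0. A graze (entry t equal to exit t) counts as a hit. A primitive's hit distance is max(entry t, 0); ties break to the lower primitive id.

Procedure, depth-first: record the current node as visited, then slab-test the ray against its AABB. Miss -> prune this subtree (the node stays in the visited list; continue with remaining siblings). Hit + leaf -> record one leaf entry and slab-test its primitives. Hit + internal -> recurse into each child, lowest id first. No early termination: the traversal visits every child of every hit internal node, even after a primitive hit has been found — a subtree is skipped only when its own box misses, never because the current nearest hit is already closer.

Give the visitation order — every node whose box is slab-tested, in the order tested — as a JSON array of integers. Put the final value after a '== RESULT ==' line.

Trace the traversal:
N0 x:[-5,16] y:[-3/2,19] z:[-7,29] -> hit [-3/2,16], descend [12, 20]
  N12 x:[3/2,16] y:[-3/2,11] z:[-7,29] -> hit [3/2,11], descend [17, 26]
    N17 x:[3/2,27/2] y:[-3/2,8] z:[6,29] -> hit [6,8], descend [6, 8]
      N6 x:[3/2,27/2] y:[5/2,8] z:[6,20] -> hit [6,8], descend [11, 18]
        N11 x:[11,27/2] y:[5,7] z:[10,16] -> miss, prune
        N18 x:[3/2,5] y:[5/2,8] z:[6,20] -> miss, prune
      N8 x:[5,25/2] y:[-3/2,3] z:[22,29] -> miss, prune
    N26 x:[3/2,16] y:[0,11] z:[-7,6] -> hit [3/2,6], descend [3, 10]
      N3 x:[3/2,16] y:[0,4] z:[-4,6] -> hit [3/2,4], descend [15, 19]
        N15 x:[3/2,19/2] y:[0,4] z:[-4,1] -> miss, prune
        N19 x:[10,16] y:[1/2,5/2] z:[1,6] -> miss, prune
      N10 x:[10,25/2] y:[13/2,11] z:[-7,-2] -> miss, prune
  N20 x:[-5,16] y:[10,19] z:[5,24] -> hit [10,16], descend [2, 4]
    N2 x:[-5,3] y:[29/2,19] z:[5,24] -> miss, prune
    N4 x:[2,16] y:[10,33/2] z:[6,19] -> hit [10,16], descend [13, 21]
      N13 x:[15/2,16] y:[29/2,33/2] z:[7,18] -> hit [29/2,16] leaf, test {P18@t=29/2, P21(miss)}
      N21 x:[2,8] y:[10,29/2] z:[6,19] -> miss, prune

order=[0, 12, 17, 6, 11, 18, 8, 26, 3, 15, 19, 10, 20, 2, 4, 13, 21]  |boxes|=17  |leaves|=1  hit=P18

== RESULT ==
[0, 12, 17, 6, 11, 18, 8, 26, 3, 15, 19, 10, 20, 2, 4, 13, 21]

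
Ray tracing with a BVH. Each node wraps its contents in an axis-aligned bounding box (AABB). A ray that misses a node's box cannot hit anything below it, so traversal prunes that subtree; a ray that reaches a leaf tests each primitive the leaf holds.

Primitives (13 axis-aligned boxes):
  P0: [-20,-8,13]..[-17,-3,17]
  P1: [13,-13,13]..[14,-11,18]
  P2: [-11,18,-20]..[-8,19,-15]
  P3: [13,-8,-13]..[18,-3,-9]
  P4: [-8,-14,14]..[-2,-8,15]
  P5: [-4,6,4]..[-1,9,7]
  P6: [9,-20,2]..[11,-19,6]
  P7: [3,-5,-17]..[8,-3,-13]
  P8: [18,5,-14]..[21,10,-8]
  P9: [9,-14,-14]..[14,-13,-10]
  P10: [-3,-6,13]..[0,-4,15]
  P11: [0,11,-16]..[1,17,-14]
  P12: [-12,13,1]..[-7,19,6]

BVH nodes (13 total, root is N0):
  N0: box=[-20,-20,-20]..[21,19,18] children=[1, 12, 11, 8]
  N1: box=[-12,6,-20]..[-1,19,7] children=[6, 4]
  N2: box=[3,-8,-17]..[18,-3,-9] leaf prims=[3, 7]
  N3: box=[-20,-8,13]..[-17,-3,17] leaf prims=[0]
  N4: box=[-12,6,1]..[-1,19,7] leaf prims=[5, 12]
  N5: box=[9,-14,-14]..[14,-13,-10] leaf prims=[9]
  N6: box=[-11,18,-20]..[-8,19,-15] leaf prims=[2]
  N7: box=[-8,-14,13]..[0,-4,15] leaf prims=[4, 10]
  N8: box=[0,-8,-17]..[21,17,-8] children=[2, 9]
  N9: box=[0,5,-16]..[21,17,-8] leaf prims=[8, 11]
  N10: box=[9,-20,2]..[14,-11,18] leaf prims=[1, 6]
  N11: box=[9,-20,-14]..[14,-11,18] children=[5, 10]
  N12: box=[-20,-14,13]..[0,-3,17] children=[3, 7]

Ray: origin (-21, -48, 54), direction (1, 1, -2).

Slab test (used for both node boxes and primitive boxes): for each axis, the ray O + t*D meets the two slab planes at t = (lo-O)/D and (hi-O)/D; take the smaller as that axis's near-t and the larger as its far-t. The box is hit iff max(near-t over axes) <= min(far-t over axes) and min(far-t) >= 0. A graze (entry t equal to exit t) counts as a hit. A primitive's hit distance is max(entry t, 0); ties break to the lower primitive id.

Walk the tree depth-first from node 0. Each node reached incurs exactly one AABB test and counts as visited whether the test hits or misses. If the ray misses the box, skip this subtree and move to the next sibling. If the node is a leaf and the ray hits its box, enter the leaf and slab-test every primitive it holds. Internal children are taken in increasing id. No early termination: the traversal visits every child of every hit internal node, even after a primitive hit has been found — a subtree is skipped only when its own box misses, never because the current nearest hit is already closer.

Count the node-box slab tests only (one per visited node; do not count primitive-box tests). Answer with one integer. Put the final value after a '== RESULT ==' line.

Trace the traversal:
N0 x:[1,42] y:[28,67] z:[18,37] -> hit [28,37], descend [1, 8, 11, 12]
  N1 x:[9,20] y:[54,67] z:[47/2,37] -> miss, prune
  N8 x:[21,42] y:[40,65] z:[31,71/2] -> miss, prune
  N11 x:[30,35] y:[28,37] z:[18,34] -> hit [30,34], descend [5, 10]
    N5 x:[30,35] y:[34,35] z:[32,34] -> hit [34,34] leaf, test {P9@t=34}
    N10 x:[30,35] y:[28,37] z:[18,26] -> miss, prune
  N12 x:[1,21] y:[34,45] z:[37/2,41/2] -> miss, prune

Visited [0, 1, 8, 11, 5, 10, 12]. Tests: 7 box, 1 leaf. Nearest: P9.

== RESULT ==
7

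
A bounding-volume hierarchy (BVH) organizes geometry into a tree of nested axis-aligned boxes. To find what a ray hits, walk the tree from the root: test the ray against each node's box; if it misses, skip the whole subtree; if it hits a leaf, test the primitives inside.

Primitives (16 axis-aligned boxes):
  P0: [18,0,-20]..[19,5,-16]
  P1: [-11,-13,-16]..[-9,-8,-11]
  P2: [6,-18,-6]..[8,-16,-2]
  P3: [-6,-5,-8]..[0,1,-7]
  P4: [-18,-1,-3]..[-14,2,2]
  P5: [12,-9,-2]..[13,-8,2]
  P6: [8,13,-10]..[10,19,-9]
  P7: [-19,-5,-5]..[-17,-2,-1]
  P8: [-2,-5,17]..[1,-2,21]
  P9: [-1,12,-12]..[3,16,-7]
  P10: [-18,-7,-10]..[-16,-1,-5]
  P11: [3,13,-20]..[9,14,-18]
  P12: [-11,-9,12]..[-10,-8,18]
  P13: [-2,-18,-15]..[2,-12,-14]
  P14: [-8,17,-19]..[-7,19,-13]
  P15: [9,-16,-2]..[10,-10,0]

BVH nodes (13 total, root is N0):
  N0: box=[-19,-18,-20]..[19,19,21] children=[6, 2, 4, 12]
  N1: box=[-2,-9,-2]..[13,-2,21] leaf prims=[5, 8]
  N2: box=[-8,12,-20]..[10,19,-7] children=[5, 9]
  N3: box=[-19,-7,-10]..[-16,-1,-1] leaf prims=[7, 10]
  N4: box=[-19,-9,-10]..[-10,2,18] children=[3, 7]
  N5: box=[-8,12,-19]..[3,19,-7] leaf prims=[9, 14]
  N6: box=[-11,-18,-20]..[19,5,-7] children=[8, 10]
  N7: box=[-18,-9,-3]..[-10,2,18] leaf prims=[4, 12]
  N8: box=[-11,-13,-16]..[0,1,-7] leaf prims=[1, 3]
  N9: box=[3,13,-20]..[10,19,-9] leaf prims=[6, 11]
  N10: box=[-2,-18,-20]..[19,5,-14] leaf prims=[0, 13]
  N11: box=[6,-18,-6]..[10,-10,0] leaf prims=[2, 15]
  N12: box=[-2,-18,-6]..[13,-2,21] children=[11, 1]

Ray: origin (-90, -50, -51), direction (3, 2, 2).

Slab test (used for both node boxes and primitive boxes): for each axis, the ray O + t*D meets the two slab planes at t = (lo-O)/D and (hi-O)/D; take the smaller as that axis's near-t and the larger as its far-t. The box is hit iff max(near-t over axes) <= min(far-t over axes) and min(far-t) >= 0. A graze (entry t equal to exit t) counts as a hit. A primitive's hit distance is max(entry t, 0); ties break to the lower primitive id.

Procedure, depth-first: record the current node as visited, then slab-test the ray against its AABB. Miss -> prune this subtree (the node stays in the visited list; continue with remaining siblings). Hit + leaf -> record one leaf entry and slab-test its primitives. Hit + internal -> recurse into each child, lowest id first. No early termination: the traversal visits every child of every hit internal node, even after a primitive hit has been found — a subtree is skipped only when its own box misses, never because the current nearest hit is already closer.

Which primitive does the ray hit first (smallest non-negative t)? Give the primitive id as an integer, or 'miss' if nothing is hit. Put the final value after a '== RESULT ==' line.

Walk:
N0 x:[71/3,109/3] y:[16,69/2] z:[31/2,36] -> hit [71/3,69/2], descend [2, 4, 6, 12]
  N2 x:[82/3,100/3] y:[31,69/2] z:[31/2,22] -> miss, prune
  N4 x:[71/3,80/3] y:[41/2,26] z:[41/2,69/2] -> hit [71/3,26], descend [3, 7]
    N3 x:[71/3,74/3] y:[43/2,49/2] z:[41/2,25] -> hit [71/3,49/2] leaf, test {P7@t=71/3, P10(miss)}
    N7 x:[24,80/3] y:[41/2,26] z:[24,69/2] -> hit [24,26] leaf, test {P4@t=49/2, P12(miss)}
  N6 x:[79/3,109/3] y:[16,55/2] z:[31/2,22] -> miss, prune
  N12 x:[88/3,103/3] y:[16,24] z:[45/2,36] -> miss, prune

Visited [0, 2, 4, 3, 7, 6, 12]. Tests: 7 box, 2 leaf. Nearest: P7.

== RESULT ==
7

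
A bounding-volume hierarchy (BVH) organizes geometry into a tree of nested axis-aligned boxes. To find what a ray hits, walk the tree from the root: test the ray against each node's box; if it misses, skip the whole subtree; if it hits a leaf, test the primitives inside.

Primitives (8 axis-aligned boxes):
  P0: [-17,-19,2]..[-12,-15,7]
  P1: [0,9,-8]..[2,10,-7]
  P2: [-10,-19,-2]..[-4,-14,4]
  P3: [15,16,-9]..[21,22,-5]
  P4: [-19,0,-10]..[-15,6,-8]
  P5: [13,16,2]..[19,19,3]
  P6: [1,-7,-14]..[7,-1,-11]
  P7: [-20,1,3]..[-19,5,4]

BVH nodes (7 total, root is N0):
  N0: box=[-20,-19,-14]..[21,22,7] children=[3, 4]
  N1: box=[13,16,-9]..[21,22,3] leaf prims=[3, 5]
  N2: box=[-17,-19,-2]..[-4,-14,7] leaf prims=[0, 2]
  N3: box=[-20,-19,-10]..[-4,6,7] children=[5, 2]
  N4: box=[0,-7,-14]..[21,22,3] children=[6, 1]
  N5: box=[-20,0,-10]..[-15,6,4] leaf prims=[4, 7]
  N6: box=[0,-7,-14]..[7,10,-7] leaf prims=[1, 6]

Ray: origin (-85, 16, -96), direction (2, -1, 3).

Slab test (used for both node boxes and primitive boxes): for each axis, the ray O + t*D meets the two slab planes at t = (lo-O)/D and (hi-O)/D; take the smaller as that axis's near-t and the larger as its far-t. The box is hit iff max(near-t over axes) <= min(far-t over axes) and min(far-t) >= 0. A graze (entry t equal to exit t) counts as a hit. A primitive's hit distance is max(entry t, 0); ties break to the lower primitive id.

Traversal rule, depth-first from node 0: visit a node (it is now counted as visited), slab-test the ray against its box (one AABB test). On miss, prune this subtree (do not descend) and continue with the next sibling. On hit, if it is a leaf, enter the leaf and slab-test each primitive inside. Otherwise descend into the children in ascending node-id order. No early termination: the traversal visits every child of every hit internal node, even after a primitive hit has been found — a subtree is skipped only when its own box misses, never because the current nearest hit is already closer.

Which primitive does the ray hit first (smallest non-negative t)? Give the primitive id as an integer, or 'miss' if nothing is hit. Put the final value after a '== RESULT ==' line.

Traverse from the root:
N0 x:[65/2,53] y:[-6,35] z:[82/3,103/3] -> hit [65/2,103/3], descend [3, 4]
  N3 x:[65/2,81/2] y:[10,35] z:[86/3,103/3] -> hit [65/2,103/3], descend [2, 5]
    N2 x:[34,81/2] y:[30,35] z:[94/3,103/3] -> hit [34,103/3] leaf, test {P0@t=34, P2(miss)}
    N5 x:[65/2,35] y:[10,16] z:[86/3,100/3] -> miss, prune
  N4 x:[85/2,53] y:[-6,23] z:[82/3,33] -> miss, prune

5 AABB tests over nodes [0, 3, 2, 5, 4]; 1 leaf entered; closest P0.

== RESULT ==
0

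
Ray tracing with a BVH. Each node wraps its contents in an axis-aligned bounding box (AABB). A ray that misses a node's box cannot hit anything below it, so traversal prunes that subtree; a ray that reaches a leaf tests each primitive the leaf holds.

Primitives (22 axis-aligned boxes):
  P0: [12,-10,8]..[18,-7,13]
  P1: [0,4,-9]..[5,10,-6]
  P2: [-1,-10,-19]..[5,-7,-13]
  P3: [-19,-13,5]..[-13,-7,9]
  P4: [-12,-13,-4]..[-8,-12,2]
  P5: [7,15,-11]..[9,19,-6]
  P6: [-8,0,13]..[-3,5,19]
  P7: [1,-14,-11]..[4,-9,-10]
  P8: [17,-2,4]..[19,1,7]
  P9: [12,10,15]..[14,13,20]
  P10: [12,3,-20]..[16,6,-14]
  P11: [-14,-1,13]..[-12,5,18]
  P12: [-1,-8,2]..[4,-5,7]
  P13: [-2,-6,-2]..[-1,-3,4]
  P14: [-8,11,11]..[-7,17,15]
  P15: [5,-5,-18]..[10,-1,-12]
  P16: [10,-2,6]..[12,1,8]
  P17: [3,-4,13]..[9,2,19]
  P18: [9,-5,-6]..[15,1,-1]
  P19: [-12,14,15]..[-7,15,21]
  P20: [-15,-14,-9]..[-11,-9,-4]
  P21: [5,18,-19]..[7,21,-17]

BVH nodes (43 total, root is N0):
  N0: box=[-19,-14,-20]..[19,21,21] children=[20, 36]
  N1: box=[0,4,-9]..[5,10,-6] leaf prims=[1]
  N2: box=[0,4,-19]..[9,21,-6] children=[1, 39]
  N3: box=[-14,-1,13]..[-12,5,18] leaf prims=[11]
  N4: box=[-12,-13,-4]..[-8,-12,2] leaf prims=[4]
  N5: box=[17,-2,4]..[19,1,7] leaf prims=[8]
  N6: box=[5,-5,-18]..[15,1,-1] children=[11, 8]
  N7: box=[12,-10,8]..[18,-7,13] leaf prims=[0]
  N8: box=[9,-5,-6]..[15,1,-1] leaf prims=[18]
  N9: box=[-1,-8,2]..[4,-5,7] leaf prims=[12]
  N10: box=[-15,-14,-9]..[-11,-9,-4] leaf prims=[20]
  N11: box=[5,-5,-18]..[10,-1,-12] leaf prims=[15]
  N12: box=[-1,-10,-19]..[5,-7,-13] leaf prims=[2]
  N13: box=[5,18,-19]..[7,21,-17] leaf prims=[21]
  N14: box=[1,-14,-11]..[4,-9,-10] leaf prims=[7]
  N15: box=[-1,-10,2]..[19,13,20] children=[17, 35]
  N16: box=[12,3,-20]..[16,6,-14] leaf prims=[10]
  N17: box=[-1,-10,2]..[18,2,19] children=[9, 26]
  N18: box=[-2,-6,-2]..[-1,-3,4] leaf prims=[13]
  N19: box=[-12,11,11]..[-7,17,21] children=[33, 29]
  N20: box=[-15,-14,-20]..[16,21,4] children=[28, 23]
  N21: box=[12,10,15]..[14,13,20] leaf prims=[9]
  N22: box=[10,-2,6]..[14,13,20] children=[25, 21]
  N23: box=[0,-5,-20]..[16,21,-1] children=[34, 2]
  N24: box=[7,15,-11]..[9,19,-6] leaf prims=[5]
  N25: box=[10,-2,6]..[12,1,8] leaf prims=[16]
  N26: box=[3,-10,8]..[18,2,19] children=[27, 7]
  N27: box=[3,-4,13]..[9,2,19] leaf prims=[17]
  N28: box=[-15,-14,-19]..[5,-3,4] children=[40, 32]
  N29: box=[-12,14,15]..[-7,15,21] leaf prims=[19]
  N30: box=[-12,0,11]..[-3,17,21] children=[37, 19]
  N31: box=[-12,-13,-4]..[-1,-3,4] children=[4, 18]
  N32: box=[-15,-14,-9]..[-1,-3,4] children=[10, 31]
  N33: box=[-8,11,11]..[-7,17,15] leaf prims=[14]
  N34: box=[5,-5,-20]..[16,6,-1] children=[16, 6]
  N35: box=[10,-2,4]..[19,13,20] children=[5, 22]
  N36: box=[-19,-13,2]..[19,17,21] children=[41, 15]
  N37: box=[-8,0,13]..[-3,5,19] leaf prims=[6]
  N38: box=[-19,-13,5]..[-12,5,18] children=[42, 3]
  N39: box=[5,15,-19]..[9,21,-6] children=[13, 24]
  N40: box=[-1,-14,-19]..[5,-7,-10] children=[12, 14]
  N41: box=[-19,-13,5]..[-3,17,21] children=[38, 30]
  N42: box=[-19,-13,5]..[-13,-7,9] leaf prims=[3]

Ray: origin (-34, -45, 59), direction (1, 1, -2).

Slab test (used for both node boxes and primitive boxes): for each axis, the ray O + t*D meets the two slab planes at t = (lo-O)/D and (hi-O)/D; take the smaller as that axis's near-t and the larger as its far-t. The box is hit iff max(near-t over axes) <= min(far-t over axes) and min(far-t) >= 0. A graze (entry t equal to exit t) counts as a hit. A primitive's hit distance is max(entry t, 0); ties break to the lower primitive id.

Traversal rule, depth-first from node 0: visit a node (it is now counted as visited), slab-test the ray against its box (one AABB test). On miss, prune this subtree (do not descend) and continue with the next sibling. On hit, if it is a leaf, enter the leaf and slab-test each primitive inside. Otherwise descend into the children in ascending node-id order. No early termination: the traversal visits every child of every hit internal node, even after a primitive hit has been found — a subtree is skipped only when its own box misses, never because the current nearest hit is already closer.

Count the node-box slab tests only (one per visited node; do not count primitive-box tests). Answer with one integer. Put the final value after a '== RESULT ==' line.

Traverse from the root:
N0 x:[15,53] y:[31,66] z:[19,79/2] -> hit [31,79/2], descend [20, 36]
  N20 x:[19,50] y:[31,66] z:[55/2,79/2] -> hit [31,79/2], descend [23, 28]
    N23 x:[34,50] y:[40,66] z:[30,79/2] -> miss, prune
    N28 x:[19,39] y:[31,42] z:[55/2,39] -> hit [31,39], descend [32, 40]
      N32 x:[19,33] y:[31,42] z:[55/2,34] -> hit [31,33], descend [10, 31]
        N10 x:[19,23] y:[31,36] z:[63/2,34] -> miss, prune
        N31 x:[22,33] y:[32,42] z:[55/2,63/2] -> miss, prune
      N40 x:[33,39] y:[31,38] z:[69/2,39] -> hit [69/2,38], descend [12, 14]
        N12 x:[33,39] y:[35,38] z:[36,39] -> hit [36,38] leaf, test {P2@t=36}
        N14 x:[35,38] y:[31,36] z:[69/2,35] -> hit [35,35] leaf, test {P7@t=35}
  N36 x:[15,53] y:[32,62] z:[19,57/2] -> miss, prune

11 AABB tests over nodes [0, 20, 23, 28, 32, 10, 31, 40, 12, 14, 36]; 2 leaves entered; closest P7.

== RESULT ==
11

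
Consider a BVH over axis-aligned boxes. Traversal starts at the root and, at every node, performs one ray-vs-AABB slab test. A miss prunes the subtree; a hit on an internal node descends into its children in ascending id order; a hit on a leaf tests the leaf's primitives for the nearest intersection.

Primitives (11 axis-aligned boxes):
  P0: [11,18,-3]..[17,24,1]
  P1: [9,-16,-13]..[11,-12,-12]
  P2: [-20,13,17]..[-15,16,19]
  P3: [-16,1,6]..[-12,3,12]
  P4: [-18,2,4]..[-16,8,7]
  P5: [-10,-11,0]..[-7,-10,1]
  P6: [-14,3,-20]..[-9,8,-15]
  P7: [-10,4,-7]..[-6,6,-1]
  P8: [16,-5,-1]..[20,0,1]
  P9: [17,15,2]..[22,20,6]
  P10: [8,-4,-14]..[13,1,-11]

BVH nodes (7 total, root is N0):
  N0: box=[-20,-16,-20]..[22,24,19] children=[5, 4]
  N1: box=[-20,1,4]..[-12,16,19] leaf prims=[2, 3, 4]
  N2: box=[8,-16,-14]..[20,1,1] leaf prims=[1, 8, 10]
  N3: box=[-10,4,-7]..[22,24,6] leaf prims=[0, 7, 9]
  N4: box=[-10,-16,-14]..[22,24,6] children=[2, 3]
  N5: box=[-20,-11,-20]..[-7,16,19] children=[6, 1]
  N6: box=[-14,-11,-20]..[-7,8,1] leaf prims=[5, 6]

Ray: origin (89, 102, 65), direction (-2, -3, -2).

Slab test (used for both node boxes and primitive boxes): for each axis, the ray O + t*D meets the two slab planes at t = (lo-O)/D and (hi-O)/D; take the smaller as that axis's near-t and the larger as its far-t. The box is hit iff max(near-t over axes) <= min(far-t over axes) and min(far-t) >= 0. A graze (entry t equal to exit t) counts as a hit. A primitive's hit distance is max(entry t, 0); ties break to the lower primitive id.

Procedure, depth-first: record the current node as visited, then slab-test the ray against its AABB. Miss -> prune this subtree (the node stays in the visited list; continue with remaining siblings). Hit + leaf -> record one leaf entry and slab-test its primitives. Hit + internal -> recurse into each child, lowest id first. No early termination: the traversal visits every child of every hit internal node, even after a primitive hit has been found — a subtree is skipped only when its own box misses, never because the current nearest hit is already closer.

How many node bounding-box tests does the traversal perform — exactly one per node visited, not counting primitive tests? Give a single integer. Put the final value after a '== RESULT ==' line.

Walk:
N0 x:[67/2,109/2] y:[26,118/3] z:[23,85/2] -> hit [67/2,118/3], descend [4, 5]
  N4 x:[67/2,99/2] y:[26,118/3] z:[59/2,79/2] -> hit [67/2,118/3], descend [2, 3]
    N2 x:[69/2,81/2] y:[101/3,118/3] z:[32,79/2] -> hit [69/2,118/3] leaf, test {P1@t=39, P8(miss), P10(miss)}
    N3 x:[67/2,99/2] y:[26,98/3] z:[59/2,36] -> miss, prune
  N5 x:[48,109/2] y:[86/3,113/3] z:[23,85/2] -> miss, prune

order=[0, 4, 2, 3, 5]  |boxes|=5  |leaves|=1  hit=P1

== RESULT ==
5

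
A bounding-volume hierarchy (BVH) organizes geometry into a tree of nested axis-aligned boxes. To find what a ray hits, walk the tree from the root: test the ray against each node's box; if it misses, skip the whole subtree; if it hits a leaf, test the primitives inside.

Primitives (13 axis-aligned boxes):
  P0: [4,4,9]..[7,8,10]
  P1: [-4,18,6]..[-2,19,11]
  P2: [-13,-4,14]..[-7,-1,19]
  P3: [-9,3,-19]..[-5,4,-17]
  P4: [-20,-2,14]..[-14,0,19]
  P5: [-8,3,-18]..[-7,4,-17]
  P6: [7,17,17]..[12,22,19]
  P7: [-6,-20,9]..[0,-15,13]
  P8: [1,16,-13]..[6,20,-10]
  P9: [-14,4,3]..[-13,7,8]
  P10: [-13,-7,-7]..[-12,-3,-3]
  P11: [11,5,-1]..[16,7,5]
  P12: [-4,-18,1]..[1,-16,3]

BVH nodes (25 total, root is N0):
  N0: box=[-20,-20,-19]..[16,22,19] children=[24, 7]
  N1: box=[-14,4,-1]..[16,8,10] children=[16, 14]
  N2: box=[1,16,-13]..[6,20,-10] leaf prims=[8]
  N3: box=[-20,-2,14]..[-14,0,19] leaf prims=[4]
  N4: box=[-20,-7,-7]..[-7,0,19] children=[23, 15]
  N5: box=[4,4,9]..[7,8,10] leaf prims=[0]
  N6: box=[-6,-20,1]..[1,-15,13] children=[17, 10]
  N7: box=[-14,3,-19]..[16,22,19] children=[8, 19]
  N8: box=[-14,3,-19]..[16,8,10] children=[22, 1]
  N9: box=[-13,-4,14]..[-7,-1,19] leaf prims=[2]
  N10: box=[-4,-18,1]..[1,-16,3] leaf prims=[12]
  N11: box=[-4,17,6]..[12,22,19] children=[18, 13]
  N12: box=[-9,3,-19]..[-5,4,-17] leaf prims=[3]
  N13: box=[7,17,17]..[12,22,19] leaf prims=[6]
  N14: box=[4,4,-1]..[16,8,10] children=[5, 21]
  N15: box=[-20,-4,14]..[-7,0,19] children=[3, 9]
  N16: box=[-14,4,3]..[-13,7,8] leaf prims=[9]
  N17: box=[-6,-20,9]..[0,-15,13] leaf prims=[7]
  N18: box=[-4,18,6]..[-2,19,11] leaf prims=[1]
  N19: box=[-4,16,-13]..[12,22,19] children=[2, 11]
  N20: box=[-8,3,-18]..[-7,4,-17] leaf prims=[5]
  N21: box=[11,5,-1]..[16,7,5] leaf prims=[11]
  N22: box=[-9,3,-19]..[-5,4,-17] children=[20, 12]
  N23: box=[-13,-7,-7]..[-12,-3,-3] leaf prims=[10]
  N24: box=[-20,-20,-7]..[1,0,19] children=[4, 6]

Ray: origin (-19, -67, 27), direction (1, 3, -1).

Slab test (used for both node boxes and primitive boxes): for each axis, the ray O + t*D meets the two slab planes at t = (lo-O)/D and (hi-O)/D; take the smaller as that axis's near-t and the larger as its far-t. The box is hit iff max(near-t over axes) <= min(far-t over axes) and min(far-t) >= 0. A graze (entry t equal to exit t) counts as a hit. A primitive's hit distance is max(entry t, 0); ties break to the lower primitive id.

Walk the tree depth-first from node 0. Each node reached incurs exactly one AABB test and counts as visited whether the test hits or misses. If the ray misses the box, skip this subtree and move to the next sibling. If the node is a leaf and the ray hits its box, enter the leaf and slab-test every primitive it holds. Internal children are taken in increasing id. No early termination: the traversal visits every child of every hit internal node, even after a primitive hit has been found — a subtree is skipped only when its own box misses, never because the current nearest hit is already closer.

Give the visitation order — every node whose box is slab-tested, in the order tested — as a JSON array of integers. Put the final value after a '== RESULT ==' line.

Traverse from the root:
N0 x:[-1,35] y:[47/3,89/3] z:[8,46] -> hit [47/3,89/3], descend [7, 24]
  N7 x:[5,35] y:[70/3,89/3] z:[8,46] -> hit [70/3,89/3], descend [8, 19]
    N8 x:[5,35] y:[70/3,25] z:[17,46] -> hit [70/3,25], descend [1, 22]
      N1 x:[5,35] y:[71/3,25] z:[17,28] -> hit [71/3,25], descend [14, 16]
        N14 x:[23,35] y:[71/3,25] z:[17,28] -> hit [71/3,25], descend [5, 21]
          N5 x:[23,26] y:[71/3,25] z:[17,18] -> miss, prune
          N21 x:[30,35] y:[24,74/3] z:[22,28] -> miss, prune
        N16 x:[5,6] y:[71/3,74/3] z:[19,24] -> miss, prune
      N22 x:[10,14] y:[70/3,71/3] z:[44,46] -> miss, prune
    N19 x:[15,31] y:[83/3,89/3] z:[8,40] -> hit [83/3,89/3], descend [2, 11]
      N2 x:[20,25] y:[83/3,29] z:[37,40] -> miss, prune
      N11 x:[15,31] y:[28,89/3] z:[8,21] -> miss, prune
  N24 x:[-1,20] y:[47/3,67/3] z:[8,34] -> hit [47/3,20], descend [4, 6]
    N4 x:[-1,12] y:[20,67/3] z:[8,34] -> miss, prune
    N6 x:[13,20] y:[47/3,52/3] z:[14,26] -> hit [47/3,52/3], descend [10, 17]
      N10 x:[15,20] y:[49/3,17] z:[24,26] -> miss, prune
      N17 x:[13,19] y:[47/3,52/3] z:[14,18] -> hit [47/3,52/3] leaf, test {P7@t=47/3}

17 AABB tests over nodes [0, 7, 8, 1, 14, 5, 21, 16, 22, 19, 2, 11, 24, 4, 6, 10, 17]; 1 leaf entered; closest P7.

== RESULT ==
[0, 7, 8, 1, 14, 5, 21, 16, 22, 19, 2, 11, 24, 4, 6, 10, 17]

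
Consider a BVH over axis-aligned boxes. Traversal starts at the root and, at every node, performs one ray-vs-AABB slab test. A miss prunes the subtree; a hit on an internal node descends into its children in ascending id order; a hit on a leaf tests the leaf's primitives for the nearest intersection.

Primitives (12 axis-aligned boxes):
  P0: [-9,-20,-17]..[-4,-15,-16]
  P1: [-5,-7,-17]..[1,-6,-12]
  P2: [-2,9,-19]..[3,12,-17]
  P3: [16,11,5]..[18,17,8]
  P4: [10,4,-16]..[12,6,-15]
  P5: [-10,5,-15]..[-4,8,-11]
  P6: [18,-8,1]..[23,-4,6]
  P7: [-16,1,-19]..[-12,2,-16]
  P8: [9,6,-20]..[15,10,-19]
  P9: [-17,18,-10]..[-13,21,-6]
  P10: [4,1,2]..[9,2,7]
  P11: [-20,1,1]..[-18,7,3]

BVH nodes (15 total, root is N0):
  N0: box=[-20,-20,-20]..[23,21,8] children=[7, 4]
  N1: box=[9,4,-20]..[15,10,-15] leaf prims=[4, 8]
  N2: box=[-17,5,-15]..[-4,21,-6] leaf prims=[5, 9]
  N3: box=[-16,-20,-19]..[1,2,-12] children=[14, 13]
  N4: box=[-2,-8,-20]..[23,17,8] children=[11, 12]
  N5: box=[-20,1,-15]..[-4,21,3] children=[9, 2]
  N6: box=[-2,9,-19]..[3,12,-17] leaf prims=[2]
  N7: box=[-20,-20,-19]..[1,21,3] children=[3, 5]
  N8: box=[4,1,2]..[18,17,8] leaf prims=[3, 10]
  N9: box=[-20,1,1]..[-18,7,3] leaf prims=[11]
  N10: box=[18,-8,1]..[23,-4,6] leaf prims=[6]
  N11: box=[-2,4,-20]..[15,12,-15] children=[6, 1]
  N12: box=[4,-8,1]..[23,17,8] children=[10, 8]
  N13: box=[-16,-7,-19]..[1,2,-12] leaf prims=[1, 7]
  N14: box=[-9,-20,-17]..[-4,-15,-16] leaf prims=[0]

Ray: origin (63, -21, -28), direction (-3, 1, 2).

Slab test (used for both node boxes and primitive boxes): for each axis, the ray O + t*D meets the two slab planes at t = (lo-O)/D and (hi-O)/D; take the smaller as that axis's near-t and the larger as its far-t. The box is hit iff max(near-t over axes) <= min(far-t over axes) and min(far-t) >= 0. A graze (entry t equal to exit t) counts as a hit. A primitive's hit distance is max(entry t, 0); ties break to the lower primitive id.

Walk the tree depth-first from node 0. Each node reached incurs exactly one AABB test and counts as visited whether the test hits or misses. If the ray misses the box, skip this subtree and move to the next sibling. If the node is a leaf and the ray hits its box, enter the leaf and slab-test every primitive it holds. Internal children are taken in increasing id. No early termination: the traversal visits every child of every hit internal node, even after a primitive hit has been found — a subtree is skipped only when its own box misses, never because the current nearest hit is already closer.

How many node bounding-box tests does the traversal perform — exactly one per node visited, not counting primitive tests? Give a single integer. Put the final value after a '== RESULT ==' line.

Traverse from the root:
N0 x:[40/3,83/3] y:[1,42] z:[4,18] -> hit [40/3,18], descend [4, 7]
  N4 x:[40/3,65/3] y:[13,38] z:[4,18] -> hit [40/3,18], descend [11, 12]
    N11 x:[16,65/3] y:[25,33] z:[4,13/2] -> miss, prune
    N12 x:[40/3,59/3] y:[13,38] z:[29/2,18] -> hit [29/2,18], descend [8, 10]
      N8 x:[15,59/3] y:[22,38] z:[15,18] -> miss, prune
      N10 x:[40/3,15] y:[13,17] z:[29/2,17] -> hit [29/2,15] leaf, test {P6@t=29/2}
  N7 x:[62/3,83/3] y:[1,42] z:[9/2,31/2] -> miss, prune

Summary -> nodes [0, 4, 11, 12, 8, 10, 7]; box-tests=7; leaf-entries=1; first=P6

== RESULT ==
7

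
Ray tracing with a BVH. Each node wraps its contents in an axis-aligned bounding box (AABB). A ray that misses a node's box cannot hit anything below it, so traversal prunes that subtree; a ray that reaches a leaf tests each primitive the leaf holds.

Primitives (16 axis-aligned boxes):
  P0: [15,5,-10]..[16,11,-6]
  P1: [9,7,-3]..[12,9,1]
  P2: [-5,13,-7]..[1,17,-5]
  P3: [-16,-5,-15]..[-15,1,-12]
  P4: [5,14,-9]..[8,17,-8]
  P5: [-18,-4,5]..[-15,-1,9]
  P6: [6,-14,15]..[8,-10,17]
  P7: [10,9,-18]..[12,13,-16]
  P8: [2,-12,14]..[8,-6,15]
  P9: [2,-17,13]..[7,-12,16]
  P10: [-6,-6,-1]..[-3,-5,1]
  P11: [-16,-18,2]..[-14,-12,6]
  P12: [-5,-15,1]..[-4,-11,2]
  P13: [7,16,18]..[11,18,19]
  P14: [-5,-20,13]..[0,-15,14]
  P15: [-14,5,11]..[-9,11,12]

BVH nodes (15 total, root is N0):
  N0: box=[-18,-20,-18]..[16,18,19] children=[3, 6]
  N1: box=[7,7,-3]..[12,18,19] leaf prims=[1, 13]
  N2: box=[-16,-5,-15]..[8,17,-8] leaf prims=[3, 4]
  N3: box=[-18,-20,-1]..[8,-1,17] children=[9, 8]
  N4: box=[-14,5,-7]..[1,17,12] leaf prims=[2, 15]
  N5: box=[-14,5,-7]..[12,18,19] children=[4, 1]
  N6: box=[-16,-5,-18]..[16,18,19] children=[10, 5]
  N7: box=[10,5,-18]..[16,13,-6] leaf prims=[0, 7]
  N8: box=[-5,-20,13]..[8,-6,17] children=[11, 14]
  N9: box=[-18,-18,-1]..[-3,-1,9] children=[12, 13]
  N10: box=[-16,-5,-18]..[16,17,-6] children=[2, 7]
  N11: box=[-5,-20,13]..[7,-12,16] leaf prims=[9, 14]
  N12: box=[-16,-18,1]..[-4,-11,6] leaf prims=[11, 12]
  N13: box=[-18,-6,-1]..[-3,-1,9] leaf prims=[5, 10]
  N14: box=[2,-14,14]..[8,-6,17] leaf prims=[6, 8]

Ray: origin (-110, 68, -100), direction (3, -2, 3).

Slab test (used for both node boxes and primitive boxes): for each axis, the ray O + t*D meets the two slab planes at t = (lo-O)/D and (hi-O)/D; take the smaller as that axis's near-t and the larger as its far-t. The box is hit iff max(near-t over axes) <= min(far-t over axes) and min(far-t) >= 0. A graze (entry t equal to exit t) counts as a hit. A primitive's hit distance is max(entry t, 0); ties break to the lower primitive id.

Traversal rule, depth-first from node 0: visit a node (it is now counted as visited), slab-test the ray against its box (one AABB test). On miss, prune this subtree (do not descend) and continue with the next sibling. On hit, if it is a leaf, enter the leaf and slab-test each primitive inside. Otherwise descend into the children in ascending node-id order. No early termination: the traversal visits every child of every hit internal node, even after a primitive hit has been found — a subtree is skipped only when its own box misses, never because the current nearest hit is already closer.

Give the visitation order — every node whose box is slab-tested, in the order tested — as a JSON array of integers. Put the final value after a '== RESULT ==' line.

Walk:
N0 x:[92/3,42] y:[25,44] z:[82/3,119/3] -> hit [92/3,119/3], descend [3, 6]
  N3 x:[92/3,118/3] y:[69/2,44] z:[33,39] -> hit [69/2,39], descend [8, 9]
    N8 x:[35,118/3] y:[37,44] z:[113/3,39] -> hit [113/3,39], descend [11, 14]
      N11 x:[35,39] y:[40,44] z:[113/3,116/3] -> miss, prune
      N14 x:[112/3,118/3] y:[37,41] z:[38,39] -> hit [38,39] leaf, test {P6@t=39, P8@t=38}
    N9 x:[92/3,107/3] y:[69/2,43] z:[33,109/3] -> hit [69/2,107/3], descend [12, 13]
      N12 x:[94/3,106/3] y:[79/2,43] z:[101/3,106/3] -> miss, prune
      N13 x:[92/3,107/3] y:[69/2,37] z:[33,109/3] -> hit [69/2,107/3] leaf, test {P5(miss), P10(miss)}
  N6 x:[94/3,42] y:[25,73/2] z:[82/3,119/3] -> hit [94/3,73/2], descend [5, 10]
    N5 x:[32,122/3] y:[25,63/2] z:[31,119/3] -> miss, prune
    N10 x:[94/3,42] y:[51/2,73/2] z:[82/3,94/3] -> hit [94/3,94/3], descend [2, 7]
      N2 x:[94/3,118/3] y:[51/2,73/2] z:[85/3,92/3] -> miss, prune
      N7 x:[40,42] y:[55/2,63/2] z:[82/3,94/3] -> miss, prune

Summary -> nodes [0, 3, 8, 11, 14, 9, 12, 13, 6, 5, 10, 2, 7]; box-tests=13; leaf-entries=2; first=P8

== RESULT ==
[0, 3, 8, 11, 14, 9, 12, 13, 6, 5, 10, 2, 7]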